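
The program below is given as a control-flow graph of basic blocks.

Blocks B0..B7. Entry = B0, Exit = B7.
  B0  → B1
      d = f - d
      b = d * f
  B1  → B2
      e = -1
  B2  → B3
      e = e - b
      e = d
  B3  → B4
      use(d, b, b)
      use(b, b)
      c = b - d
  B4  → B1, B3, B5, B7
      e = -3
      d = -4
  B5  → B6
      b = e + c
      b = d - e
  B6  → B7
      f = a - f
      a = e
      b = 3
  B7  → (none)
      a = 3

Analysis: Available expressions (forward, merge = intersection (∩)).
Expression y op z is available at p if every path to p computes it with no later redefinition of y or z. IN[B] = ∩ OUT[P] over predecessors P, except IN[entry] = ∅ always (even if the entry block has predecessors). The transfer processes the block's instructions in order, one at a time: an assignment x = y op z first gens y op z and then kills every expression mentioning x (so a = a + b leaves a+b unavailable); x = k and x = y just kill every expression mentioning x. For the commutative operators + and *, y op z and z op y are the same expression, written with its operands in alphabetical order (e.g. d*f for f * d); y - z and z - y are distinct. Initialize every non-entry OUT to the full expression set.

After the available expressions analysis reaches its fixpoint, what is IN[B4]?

Answer: {b-d}

Working:
Per-block solution:
  B0: | IN={} | OUT={d*f}
  B1: | IN={} | OUT={}
  B2: | IN={} | OUT={}
  B3: | IN={} | OUT={b-d}
  B4: | IN={b-d} | OUT={}
  B5: | IN={} | OUT={c+e, d-e}
  B6: | IN={c+e, d-e} | OUT={c+e, d-e}
  B7: | IN={} | OUT={}

Merge at B4: IN[B4] = OUT[B3] = {b-d}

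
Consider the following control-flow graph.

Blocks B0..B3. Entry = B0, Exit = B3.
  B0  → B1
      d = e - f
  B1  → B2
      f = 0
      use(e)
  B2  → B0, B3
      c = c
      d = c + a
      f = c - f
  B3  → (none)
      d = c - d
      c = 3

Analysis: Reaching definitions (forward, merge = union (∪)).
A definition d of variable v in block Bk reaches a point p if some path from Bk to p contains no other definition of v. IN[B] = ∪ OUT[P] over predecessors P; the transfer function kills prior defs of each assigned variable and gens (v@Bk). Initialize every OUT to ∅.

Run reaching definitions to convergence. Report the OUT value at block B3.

Converged values:
  B0: | IN={c@B2, d@B2, f@B2} | OUT={c@B2, d@B0, f@B2}
  B1: | IN={c@B2, d@B0, f@B2} | OUT={c@B2, d@B0, f@B1}
  B2: | IN={c@B2, d@B0, f@B1} | OUT={c@B2, d@B2, f@B2}
  B3: | IN={c@B2, d@B2, f@B2} | OUT={c@B3, d@B3, f@B2}

Merge at B3: IN[B3] = OUT[B2] = {c@B2, d@B2, f@B2}
Applying B3's transfer function to that IN value gives OUT[B3] (row B3 above).

Answer: {c@B3, d@B3, f@B2}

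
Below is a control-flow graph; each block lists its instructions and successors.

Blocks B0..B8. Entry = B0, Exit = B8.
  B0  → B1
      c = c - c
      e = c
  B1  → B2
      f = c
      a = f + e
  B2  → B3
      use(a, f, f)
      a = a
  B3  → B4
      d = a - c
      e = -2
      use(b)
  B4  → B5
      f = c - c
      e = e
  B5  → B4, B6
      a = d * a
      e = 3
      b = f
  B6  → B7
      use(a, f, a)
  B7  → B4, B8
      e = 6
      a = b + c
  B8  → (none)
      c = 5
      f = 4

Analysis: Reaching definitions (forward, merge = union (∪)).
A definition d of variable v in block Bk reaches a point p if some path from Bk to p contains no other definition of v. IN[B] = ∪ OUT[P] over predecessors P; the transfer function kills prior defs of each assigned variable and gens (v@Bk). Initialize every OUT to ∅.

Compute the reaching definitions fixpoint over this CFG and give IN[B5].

Answer: {a@B2, a@B5, a@B7, b@B5, c@B0, d@B3, e@B4, f@B4}

Derivation:
Fixpoint table:
  B0:   IN={}   OUT={c@B0, e@B0}
  B1:   IN={c@B0, e@B0}   OUT={a@B1, c@B0, e@B0, f@B1}
  B2:   IN={a@B1, c@B0, e@B0, f@B1}   OUT={a@B2, c@B0, e@B0, f@B1}
  B3:   IN={a@B2, c@B0, e@B0, f@B1}   OUT={a@B2, c@B0, d@B3, e@B3, f@B1}
  B4:   IN={a@B2, a@B5, a@B7, b@B5, c@B0, d@B3, e@B3, e@B5, e@B7, f@B1, f@B4}   OUT={a@B2, a@B5, a@B7, b@B5, c@B0, d@B3, e@B4, f@B4}
  B5:   IN={a@B2, a@B5, a@B7, b@B5, c@B0, d@B3, e@B4, f@B4}   OUT={a@B5, b@B5, c@B0, d@B3, e@B5, f@B4}
  B6:   IN={a@B5, b@B5, c@B0, d@B3, e@B5, f@B4}   OUT={a@B5, b@B5, c@B0, d@B3, e@B5, f@B4}
  B7:   IN={a@B5, b@B5, c@B0, d@B3, e@B5, f@B4}   OUT={a@B7, b@B5, c@B0, d@B3, e@B7, f@B4}
  B8:   IN={a@B7, b@B5, c@B0, d@B3, e@B7, f@B4}   OUT={a@B7, b@B5, c@B8, d@B3, e@B7, f@B8}

Merge at B5: IN[B5] = OUT[B4] = {a@B2, a@B5, a@B7, b@B5, c@B0, d@B3, e@B4, f@B4}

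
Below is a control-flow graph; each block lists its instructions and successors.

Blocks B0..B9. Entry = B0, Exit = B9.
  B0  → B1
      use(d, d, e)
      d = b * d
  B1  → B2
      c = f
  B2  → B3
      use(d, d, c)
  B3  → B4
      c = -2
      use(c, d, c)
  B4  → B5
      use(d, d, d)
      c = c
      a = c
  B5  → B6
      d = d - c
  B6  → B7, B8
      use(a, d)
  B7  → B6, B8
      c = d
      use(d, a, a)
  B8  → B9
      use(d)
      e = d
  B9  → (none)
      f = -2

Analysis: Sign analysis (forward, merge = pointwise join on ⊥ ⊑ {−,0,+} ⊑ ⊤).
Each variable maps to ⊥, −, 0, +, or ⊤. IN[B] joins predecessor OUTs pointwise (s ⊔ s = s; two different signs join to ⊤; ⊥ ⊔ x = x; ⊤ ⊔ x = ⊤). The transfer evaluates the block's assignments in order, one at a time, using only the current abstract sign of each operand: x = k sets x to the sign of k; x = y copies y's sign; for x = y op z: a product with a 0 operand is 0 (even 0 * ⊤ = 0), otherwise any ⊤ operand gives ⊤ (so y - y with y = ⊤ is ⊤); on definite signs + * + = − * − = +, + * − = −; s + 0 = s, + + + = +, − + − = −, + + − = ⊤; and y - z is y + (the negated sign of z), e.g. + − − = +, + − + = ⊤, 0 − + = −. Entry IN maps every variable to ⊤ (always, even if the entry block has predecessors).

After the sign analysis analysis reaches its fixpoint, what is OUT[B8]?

Fixpoint table:
  B0:  IN=(all ⊤)  OUT=(all ⊤)
  B1:  IN=(all ⊤)  OUT=(all ⊤)
  B2:  IN=(all ⊤)  OUT=(all ⊤)
  B3:  IN=(all ⊤)  OUT={c:-; rest ⊤}
  B4:  IN={c:-; rest ⊤}  OUT={a:-, c:-; rest ⊤}
  B5:  IN={a:-, c:-; rest ⊤}  OUT={a:-, c:-; rest ⊤}
  B6:  IN={a:-; rest ⊤}  OUT={a:-; rest ⊤}
  B7:  IN={a:-; rest ⊤}  OUT={a:-; rest ⊤}
  B8:  IN={a:-; rest ⊤}  OUT={a:-; rest ⊤}
  B9:  IN={a:-; rest ⊤}  OUT={a:-, f:-; rest ⊤}

Merge at B8: IN[B8] = OUT[B6] ⊔ OUT[B7] = {a: -, b: ⊤, c: ⊤, d: ⊤, e: ⊤, f: ⊤}
Applying B8's transfer function to that IN value gives OUT[B8] (row B8 above).

Answer: {a: -, b: ⊤, c: ⊤, d: ⊤, e: ⊤, f: ⊤}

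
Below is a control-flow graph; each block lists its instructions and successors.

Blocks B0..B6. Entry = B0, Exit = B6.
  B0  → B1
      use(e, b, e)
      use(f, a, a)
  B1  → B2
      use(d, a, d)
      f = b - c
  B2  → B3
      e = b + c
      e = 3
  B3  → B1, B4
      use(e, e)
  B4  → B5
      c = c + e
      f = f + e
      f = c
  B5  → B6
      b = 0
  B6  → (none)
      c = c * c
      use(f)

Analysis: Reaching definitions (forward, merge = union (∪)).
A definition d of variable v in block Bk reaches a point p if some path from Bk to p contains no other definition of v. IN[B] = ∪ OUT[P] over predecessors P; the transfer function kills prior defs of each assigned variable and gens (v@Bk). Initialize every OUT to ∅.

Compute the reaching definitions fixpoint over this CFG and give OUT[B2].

Answer: {e@B2, f@B1}

Working:
Converged values:
  B0:  IN={}  OUT={}
  B1:  IN={e@B2, f@B1}  OUT={e@B2, f@B1}
  B2:  IN={e@B2, f@B1}  OUT={e@B2, f@B1}
  B3:  IN={e@B2, f@B1}  OUT={e@B2, f@B1}
  B4:  IN={e@B2, f@B1}  OUT={c@B4, e@B2, f@B4}
  B5:  IN={c@B4, e@B2, f@B4}  OUT={b@B5, c@B4, e@B2, f@B4}
  B6:  IN={b@B5, c@B4, e@B2, f@B4}  OUT={b@B5, c@B6, e@B2, f@B4}

Merge at B2: IN[B2] = OUT[B1] = {e@B2, f@B1}
Applying B2's transfer function to that IN value gives OUT[B2] (row B2 above).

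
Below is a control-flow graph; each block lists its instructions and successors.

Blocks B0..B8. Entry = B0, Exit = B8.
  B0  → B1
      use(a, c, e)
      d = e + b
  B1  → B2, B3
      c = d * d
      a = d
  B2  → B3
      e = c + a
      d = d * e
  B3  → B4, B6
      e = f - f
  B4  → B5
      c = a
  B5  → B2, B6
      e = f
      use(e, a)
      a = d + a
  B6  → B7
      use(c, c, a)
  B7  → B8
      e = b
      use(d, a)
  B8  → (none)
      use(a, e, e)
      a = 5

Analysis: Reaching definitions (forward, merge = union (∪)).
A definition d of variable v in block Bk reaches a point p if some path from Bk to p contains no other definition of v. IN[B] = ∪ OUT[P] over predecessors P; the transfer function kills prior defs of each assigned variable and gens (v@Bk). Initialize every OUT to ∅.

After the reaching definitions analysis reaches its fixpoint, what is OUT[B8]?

Answer: {a@B8, c@B1, c@B4, d@B0, d@B2, e@B7}

Trace:
Fixpoint table:
  B0:   IN={}   OUT={d@B0}
  B1:   IN={d@B0}   OUT={a@B1, c@B1, d@B0}
  B2:   IN={a@B1, a@B5, c@B1, c@B4, d@B0, d@B2, e@B5}   OUT={a@B1, a@B5, c@B1, c@B4, d@B2, e@B2}
  B3:   IN={a@B1, a@B5, c@B1, c@B4, d@B0, d@B2, e@B2}   OUT={a@B1, a@B5, c@B1, c@B4, d@B0, d@B2, e@B3}
  B4:   IN={a@B1, a@B5, c@B1, c@B4, d@B0, d@B2, e@B3}   OUT={a@B1, a@B5, c@B4, d@B0, d@B2, e@B3}
  B5:   IN={a@B1, a@B5, c@B4, d@B0, d@B2, e@B3}   OUT={a@B5, c@B4, d@B0, d@B2, e@B5}
  B6:   IN={a@B1, a@B5, c@B1, c@B4, d@B0, d@B2, e@B3, e@B5}   OUT={a@B1, a@B5, c@B1, c@B4, d@B0, d@B2, e@B3, e@B5}
  B7:   IN={a@B1, a@B5, c@B1, c@B4, d@B0, d@B2, e@B3, e@B5}   OUT={a@B1, a@B5, c@B1, c@B4, d@B0, d@B2, e@B7}
  B8:   IN={a@B1, a@B5, c@B1, c@B4, d@B0, d@B2, e@B7}   OUT={a@B8, c@B1, c@B4, d@B0, d@B2, e@B7}

Merge at B8: IN[B8] = OUT[B7] = {a@B1, a@B5, c@B1, c@B4, d@B0, d@B2, e@B7}
Applying B8's transfer function to that IN value gives OUT[B8] (row B8 above).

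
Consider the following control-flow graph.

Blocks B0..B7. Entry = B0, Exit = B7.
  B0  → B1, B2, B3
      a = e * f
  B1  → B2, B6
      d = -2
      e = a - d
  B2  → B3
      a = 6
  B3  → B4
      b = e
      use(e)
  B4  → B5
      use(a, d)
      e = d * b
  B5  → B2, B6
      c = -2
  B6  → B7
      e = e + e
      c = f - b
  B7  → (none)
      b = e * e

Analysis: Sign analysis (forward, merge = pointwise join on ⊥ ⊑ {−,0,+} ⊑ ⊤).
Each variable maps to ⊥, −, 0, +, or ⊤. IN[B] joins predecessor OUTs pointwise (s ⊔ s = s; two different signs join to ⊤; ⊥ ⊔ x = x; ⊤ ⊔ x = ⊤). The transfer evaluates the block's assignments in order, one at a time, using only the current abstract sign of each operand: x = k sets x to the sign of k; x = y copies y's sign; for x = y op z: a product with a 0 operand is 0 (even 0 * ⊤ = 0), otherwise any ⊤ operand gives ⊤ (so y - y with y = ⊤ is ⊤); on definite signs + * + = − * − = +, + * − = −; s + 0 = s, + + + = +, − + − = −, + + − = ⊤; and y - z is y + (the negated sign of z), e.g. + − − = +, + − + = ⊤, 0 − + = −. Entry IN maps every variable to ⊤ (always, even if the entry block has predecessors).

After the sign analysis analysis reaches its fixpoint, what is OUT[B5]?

Answer: {a: ⊤, b: ⊤, c: -, d: ⊤, e: ⊤, f: ⊤}

Working:
Per-block solution:
  B0:  IN=(all ⊤)  OUT=(all ⊤)
  B1:  IN=(all ⊤)  OUT={d:-; rest ⊤}
  B2:  IN=(all ⊤)  OUT={a:+; rest ⊤}
  B3:  IN=(all ⊤)  OUT=(all ⊤)
  B4:  IN=(all ⊤)  OUT=(all ⊤)
  B5:  IN=(all ⊤)  OUT={c:-; rest ⊤}
  B6:  IN=(all ⊤)  OUT=(all ⊤)
  B7:  IN=(all ⊤)  OUT=(all ⊤)

Merge at B5: IN[B5] = OUT[B4] = {a: ⊤, b: ⊤, c: ⊤, d: ⊤, e: ⊤, f: ⊤}
Applying B5's transfer function to that IN value gives OUT[B5] (row B5 above).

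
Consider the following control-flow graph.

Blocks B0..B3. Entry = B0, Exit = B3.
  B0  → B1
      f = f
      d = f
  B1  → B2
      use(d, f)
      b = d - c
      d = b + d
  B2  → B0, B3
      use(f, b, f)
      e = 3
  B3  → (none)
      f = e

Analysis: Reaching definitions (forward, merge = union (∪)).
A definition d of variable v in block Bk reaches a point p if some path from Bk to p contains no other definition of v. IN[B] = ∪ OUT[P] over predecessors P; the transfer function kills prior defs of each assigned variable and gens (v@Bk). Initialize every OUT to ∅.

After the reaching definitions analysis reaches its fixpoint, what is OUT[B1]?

Answer: {b@B1, d@B1, e@B2, f@B0}

Trace:
Per-block solution:
  B0:   IN={b@B1, d@B1, e@B2, f@B0}   OUT={b@B1, d@B0, e@B2, f@B0}
  B1:   IN={b@B1, d@B0, e@B2, f@B0}   OUT={b@B1, d@B1, e@B2, f@B0}
  B2:   IN={b@B1, d@B1, e@B2, f@B0}   OUT={b@B1, d@B1, e@B2, f@B0}
  B3:   IN={b@B1, d@B1, e@B2, f@B0}   OUT={b@B1, d@B1, e@B2, f@B3}

Merge at B1: IN[B1] = OUT[B0] = {b@B1, d@B0, e@B2, f@B0}
Applying B1's transfer function to that IN value gives OUT[B1] (row B1 above).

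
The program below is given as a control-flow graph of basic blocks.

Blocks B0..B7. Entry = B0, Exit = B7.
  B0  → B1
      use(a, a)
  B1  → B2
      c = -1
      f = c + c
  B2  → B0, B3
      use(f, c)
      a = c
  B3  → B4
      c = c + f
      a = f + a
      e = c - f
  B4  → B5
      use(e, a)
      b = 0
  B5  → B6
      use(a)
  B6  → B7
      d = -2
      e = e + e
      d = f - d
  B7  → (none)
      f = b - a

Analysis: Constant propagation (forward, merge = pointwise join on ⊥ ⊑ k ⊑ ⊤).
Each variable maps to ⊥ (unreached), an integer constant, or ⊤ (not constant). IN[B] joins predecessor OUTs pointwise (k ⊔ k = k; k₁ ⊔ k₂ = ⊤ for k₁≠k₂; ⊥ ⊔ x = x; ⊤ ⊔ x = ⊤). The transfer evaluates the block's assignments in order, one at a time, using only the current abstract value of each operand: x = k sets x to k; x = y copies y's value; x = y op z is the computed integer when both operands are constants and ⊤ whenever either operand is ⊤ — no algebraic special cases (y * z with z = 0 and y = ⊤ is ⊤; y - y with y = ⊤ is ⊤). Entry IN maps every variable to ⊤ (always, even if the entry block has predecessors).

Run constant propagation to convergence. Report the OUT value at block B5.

Per-block solution:
  B0:  IN=(all ⊤)  OUT=(all ⊤)
  B1:  IN=(all ⊤)  OUT={c:-1, f:-2; rest ⊤}
  B2:  IN={c:-1, f:-2; rest ⊤}  OUT={a:-1, c:-1, f:-2; rest ⊤}
  B3:  IN={a:-1, c:-1, f:-2; rest ⊤}  OUT={a:-3, c:-3, e:-1, f:-2; rest ⊤}
  B4:  IN={a:-3, c:-3, e:-1, f:-2; rest ⊤}  OUT={a:-3, b:0, c:-3, e:-1, f:-2; rest ⊤}
  B5:  IN={a:-3, b:0, c:-3, e:-1, f:-2; rest ⊤}  OUT={a:-3, b:0, c:-3, e:-1, f:-2; rest ⊤}
  B6:  IN={a:-3, b:0, c:-3, e:-1, f:-2; rest ⊤}  OUT={a:-3, b:0, c:-3, d:0, e:-2, f:-2; rest ⊤}
  B7:  IN={a:-3, b:0, c:-3, d:0, e:-2, f:-2; rest ⊤}  OUT={a:-3, b:0, c:-3, d:0, e:-2, f:3; rest ⊤}

Merge at B5: IN[B5] = OUT[B4] = {a: -3, b: 0, c: -3, d: ⊤, e: -1, f: -2}
Applying B5's transfer function to that IN value gives OUT[B5] (row B5 above).

Answer: {a: -3, b: 0, c: -3, d: ⊤, e: -1, f: -2}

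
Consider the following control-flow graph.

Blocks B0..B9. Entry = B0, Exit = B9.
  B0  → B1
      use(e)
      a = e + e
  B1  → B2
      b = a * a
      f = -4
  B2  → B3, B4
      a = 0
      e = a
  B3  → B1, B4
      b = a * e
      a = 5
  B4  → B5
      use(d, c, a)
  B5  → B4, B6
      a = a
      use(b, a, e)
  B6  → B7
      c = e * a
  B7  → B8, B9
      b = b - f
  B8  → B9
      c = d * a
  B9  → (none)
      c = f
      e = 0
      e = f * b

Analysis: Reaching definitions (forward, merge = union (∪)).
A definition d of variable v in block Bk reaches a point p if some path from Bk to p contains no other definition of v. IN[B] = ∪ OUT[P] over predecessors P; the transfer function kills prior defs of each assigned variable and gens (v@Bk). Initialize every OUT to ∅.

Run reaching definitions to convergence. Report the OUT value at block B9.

Converged values:
  B0: | IN={} | OUT={a@B0}
  B1: | IN={a@B0, a@B3, b@B3, e@B2, f@B1} | OUT={a@B0, a@B3, b@B1, e@B2, f@B1}
  B2: | IN={a@B0, a@B3, b@B1, e@B2, f@B1} | OUT={a@B2, b@B1, e@B2, f@B1}
  B3: | IN={a@B2, b@B1, e@B2, f@B1} | OUT={a@B3, b@B3, e@B2, f@B1}
  B4: | IN={a@B2, a@B3, a@B5, b@B1, b@B3, e@B2, f@B1} | OUT={a@B2, a@B3, a@B5, b@B1, b@B3, e@B2, f@B1}
  B5: | IN={a@B2, a@B3, a@B5, b@B1, b@B3, e@B2, f@B1} | OUT={a@B5, b@B1, b@B3, e@B2, f@B1}
  B6: | IN={a@B5, b@B1, b@B3, e@B2, f@B1} | OUT={a@B5, b@B1, b@B3, c@B6, e@B2, f@B1}
  B7: | IN={a@B5, b@B1, b@B3, c@B6, e@B2, f@B1} | OUT={a@B5, b@B7, c@B6, e@B2, f@B1}
  B8: | IN={a@B5, b@B7, c@B6, e@B2, f@B1} | OUT={a@B5, b@B7, c@B8, e@B2, f@B1}
  B9: | IN={a@B5, b@B7, c@B6, c@B8, e@B2, f@B1} | OUT={a@B5, b@B7, c@B9, e@B9, f@B1}

Merge at B9: IN[B9] = OUT[B7] ⊔ OUT[B8] = {a@B5, b@B7, c@B6, c@B8, e@B2, f@B1}
Applying B9's transfer function to that IN value gives OUT[B9] (row B9 above).

Answer: {a@B5, b@B7, c@B9, e@B9, f@B1}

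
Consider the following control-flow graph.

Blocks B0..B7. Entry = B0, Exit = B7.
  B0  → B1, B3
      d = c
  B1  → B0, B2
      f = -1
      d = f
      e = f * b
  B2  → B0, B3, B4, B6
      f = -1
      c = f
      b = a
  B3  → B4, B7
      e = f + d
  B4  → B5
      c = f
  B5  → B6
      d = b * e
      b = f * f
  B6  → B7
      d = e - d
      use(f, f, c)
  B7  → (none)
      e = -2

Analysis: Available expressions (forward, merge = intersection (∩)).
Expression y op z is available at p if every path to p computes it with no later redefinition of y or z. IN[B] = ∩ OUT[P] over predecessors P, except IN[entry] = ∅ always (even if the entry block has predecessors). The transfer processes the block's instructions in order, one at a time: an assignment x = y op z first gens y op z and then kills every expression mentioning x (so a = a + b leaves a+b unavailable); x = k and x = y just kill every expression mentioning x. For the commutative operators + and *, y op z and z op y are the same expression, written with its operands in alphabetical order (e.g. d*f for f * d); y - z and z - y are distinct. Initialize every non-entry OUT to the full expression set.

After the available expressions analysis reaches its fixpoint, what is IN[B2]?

Answer: {b*f}

Trace:
Fixpoint table:
  B0:  IN={}  OUT={}
  B1:  IN={}  OUT={b*f}
  B2:  IN={b*f}  OUT={}
  B3:  IN={}  OUT={d+f}
  B4:  IN={}  OUT={}
  B5:  IN={}  OUT={f*f}
  B6:  IN={}  OUT={}
  B7:  IN={}  OUT={}

Merge at B2: IN[B2] = OUT[B1] = {b*f}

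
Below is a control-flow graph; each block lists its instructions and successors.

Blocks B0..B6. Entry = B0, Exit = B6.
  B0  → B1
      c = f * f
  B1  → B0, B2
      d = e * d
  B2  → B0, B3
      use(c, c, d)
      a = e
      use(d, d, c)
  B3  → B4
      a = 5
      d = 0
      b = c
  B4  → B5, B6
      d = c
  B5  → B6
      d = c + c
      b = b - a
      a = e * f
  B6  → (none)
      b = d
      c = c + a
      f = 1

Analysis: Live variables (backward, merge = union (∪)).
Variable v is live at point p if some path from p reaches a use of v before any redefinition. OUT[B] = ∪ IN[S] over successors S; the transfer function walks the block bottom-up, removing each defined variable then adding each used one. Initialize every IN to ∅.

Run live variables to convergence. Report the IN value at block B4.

Answer: {a, b, c, e, f}

Derivation:
Fixpoint table:
  B0:   IN={d, e, f}   OUT={c, d, e, f}
  B1:   IN={c, d, e, f}   OUT={c, d, e, f}
  B2:   IN={c, d, e, f}   OUT={c, d, e, f}
  B3:   IN={c, e, f}   OUT={a, b, c, e, f}
  B4:   IN={a, b, c, e, f}   OUT={a, b, c, d, e, f}
  B5:   IN={a, b, c, e, f}   OUT={a, c, d}
  B6:   IN={a, c, d}   OUT={}

Merge at B4: OUT[B4] = IN[B5] ⊔ IN[B6] = {a, b, c, d, e, f}
Applying B4's transfer function to that OUT value gives IN[B4] (row B4 above).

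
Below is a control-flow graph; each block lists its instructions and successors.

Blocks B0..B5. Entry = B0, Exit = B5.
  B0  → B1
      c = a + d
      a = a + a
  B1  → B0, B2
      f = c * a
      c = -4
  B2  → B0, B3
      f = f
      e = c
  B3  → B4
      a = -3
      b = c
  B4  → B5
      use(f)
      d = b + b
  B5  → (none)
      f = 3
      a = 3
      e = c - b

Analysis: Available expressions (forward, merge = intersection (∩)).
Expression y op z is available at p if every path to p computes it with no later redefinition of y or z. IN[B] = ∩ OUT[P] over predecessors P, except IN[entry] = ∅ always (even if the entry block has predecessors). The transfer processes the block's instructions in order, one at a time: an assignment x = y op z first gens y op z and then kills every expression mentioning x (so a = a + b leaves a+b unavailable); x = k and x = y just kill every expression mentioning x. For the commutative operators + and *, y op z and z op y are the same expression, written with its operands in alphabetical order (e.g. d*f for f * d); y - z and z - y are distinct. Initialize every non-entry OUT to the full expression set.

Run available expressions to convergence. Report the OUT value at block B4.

Answer: {b+b}

Derivation:
Per-block solution:
  B0:  IN={}  OUT={}
  B1:  IN={}  OUT={}
  B2:  IN={}  OUT={}
  B3:  IN={}  OUT={}
  B4:  IN={}  OUT={b+b}
  B5:  IN={b+b}  OUT={b+b, c-b}

Merge at B4: IN[B4] = OUT[B3] = {}
Applying B4's transfer function to that IN value gives OUT[B4] (row B4 above).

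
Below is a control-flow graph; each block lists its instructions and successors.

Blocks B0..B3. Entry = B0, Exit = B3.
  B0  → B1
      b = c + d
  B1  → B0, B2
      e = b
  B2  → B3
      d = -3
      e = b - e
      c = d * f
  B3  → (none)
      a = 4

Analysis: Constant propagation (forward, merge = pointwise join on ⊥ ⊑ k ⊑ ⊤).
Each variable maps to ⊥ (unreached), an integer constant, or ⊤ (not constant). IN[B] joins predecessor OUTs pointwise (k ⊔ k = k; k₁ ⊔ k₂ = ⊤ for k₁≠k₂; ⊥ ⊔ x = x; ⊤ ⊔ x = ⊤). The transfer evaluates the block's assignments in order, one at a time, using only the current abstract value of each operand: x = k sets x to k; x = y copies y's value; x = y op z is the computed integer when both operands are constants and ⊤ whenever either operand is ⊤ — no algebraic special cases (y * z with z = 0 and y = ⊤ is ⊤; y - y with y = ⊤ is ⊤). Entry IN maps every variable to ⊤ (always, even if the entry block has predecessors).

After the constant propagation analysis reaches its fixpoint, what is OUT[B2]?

Per-block solution:
  B0:   IN=(all ⊤)   OUT=(all ⊤)
  B1:   IN=(all ⊤)   OUT=(all ⊤)
  B2:   IN=(all ⊤)   OUT={d:-3; rest ⊤}
  B3:   IN={d:-3; rest ⊤}   OUT={a:4, d:-3; rest ⊤}

Merge at B2: IN[B2] = OUT[B1] = {a: ⊤, b: ⊤, c: ⊤, d: ⊤, e: ⊤, f: ⊤}
Applying B2's transfer function to that IN value gives OUT[B2] (row B2 above).

Answer: {a: ⊤, b: ⊤, c: ⊤, d: -3, e: ⊤, f: ⊤}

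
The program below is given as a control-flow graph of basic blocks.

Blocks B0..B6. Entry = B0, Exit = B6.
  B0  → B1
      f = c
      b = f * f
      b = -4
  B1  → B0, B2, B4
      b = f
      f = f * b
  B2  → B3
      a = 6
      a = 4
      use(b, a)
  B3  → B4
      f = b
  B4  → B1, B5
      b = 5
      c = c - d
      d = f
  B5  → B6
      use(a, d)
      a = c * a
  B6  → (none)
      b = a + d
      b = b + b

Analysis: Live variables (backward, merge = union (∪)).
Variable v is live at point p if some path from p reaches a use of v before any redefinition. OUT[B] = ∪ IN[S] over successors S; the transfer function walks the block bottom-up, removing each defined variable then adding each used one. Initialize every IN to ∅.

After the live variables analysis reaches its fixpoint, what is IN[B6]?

Answer: {a, d}

Trace:
Per-block solution:
  B0:  IN={a, c, d}  OUT={a, c, d, f}
  B1:  IN={a, c, d, f}  OUT={a, b, c, d, f}
  B2:  IN={b, c, d}  OUT={a, b, c, d}
  B3:  IN={a, b, c, d}  OUT={a, c, d, f}
  B4:  IN={a, c, d, f}  OUT={a, c, d, f}
  B5:  IN={a, c, d}  OUT={a, d}
  B6:  IN={a, d}  OUT={}

B6 is the boundary node: OUT[B6] = {}
Applying B6's transfer function to that OUT value gives IN[B6] (row B6 above).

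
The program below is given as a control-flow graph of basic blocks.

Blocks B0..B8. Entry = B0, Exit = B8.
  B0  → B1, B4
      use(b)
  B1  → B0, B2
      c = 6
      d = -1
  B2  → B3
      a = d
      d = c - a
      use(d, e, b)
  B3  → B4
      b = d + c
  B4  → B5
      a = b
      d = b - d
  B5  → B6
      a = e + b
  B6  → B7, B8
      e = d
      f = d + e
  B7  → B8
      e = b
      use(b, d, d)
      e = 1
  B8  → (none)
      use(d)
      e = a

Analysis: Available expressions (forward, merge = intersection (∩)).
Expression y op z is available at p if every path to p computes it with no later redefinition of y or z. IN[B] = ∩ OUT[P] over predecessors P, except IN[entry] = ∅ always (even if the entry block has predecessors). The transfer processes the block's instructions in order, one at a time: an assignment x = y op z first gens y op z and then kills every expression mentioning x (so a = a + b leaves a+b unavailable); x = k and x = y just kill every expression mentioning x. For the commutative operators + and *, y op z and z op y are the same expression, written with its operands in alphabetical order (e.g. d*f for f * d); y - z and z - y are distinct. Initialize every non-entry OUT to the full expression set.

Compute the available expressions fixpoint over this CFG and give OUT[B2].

Answer: {c-a}

Trace:
Converged values:
  B0:  IN={}  OUT={}
  B1:  IN={}  OUT={}
  B2:  IN={}  OUT={c-a}
  B3:  IN={c-a}  OUT={c+d, c-a}
  B4:  IN={}  OUT={}
  B5:  IN={}  OUT={b+e}
  B6:  IN={b+e}  OUT={d+e}
  B7:  IN={d+e}  OUT={}
  B8:  IN={}  OUT={}

Merge at B2: IN[B2] = OUT[B1] = {}
Applying B2's transfer function to that IN value gives OUT[B2] (row B2 above).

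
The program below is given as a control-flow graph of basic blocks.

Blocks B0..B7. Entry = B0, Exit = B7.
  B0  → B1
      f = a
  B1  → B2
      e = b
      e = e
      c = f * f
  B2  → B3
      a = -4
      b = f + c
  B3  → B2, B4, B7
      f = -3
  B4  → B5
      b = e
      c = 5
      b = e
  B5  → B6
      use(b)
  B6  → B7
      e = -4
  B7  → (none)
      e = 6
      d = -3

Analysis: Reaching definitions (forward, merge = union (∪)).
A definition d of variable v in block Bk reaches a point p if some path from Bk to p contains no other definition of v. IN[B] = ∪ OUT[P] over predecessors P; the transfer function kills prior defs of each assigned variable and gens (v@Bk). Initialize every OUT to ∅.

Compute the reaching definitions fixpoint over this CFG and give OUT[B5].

Converged values:
  B0:   IN={}   OUT={f@B0}
  B1:   IN={f@B0}   OUT={c@B1, e@B1, f@B0}
  B2:   IN={a@B2, b@B2, c@B1, e@B1, f@B0, f@B3}   OUT={a@B2, b@B2, c@B1, e@B1, f@B0, f@B3}
  B3:   IN={a@B2, b@B2, c@B1, e@B1, f@B0, f@B3}   OUT={a@B2, b@B2, c@B1, e@B1, f@B3}
  B4:   IN={a@B2, b@B2, c@B1, e@B1, f@B3}   OUT={a@B2, b@B4, c@B4, e@B1, f@B3}
  B5:   IN={a@B2, b@B4, c@B4, e@B1, f@B3}   OUT={a@B2, b@B4, c@B4, e@B1, f@B3}
  B6:   IN={a@B2, b@B4, c@B4, e@B1, f@B3}   OUT={a@B2, b@B4, c@B4, e@B6, f@B3}
  B7:   IN={a@B2, b@B2, b@B4, c@B1, c@B4, e@B1, e@B6, f@B3}   OUT={a@B2, b@B2, b@B4, c@B1, c@B4, d@B7, e@B7, f@B3}

Merge at B5: IN[B5] = OUT[B4] = {a@B2, b@B4, c@B4, e@B1, f@B3}
Applying B5's transfer function to that IN value gives OUT[B5] (row B5 above).

Answer: {a@B2, b@B4, c@B4, e@B1, f@B3}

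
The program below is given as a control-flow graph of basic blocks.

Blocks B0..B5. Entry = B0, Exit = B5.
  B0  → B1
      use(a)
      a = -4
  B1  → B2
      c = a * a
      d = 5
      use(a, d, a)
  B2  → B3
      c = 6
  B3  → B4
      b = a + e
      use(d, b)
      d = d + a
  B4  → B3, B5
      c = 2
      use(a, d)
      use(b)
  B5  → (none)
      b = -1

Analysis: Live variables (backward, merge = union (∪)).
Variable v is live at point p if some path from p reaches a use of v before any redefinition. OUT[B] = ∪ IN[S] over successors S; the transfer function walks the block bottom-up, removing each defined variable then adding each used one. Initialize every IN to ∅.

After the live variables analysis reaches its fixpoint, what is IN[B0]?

Converged values:
  B0:  IN={a, e}  OUT={a, e}
  B1:  IN={a, e}  OUT={a, d, e}
  B2:  IN={a, d, e}  OUT={a, d, e}
  B3:  IN={a, d, e}  OUT={a, b, d, e}
  B4:  IN={a, b, d, e}  OUT={a, d, e}
  B5:  IN={}  OUT={}

Merge at B0: OUT[B0] = IN[B1] = {a, e}
Applying B0's transfer function to that OUT value gives IN[B0] (row B0 above).

Answer: {a, e}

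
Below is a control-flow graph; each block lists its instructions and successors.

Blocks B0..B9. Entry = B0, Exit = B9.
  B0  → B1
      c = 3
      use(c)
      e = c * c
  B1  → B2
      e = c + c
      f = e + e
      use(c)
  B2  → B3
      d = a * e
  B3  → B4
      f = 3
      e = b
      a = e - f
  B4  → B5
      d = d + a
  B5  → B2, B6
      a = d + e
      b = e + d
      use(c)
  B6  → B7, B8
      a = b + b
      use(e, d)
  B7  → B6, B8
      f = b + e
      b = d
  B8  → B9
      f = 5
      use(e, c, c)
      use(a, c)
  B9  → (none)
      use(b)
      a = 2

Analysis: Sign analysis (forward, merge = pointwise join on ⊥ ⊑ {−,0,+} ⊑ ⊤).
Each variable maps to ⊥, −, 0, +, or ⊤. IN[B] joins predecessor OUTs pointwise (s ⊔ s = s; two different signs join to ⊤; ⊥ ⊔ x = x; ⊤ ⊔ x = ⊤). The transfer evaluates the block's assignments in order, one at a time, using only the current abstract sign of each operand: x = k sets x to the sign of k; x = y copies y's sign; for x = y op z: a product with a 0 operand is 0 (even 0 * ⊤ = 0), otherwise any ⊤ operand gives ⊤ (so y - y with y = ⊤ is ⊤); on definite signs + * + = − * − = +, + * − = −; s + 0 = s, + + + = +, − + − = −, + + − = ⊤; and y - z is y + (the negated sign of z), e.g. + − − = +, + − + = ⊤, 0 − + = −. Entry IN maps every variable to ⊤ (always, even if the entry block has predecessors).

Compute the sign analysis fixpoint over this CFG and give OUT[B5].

Answer: {a: ⊤, b: ⊤, c: +, d: ⊤, e: ⊤, f: +}

Working:
Fixpoint table:
  B0: | IN=(all ⊤) | OUT={c:+, e:+; rest ⊤}
  B1: | IN={c:+, e:+; rest ⊤} | OUT={c:+, e:+, f:+; rest ⊤}
  B2: | IN={c:+, f:+; rest ⊤} | OUT={c:+, f:+; rest ⊤}
  B3: | IN={c:+, f:+; rest ⊤} | OUT={c:+, f:+; rest ⊤}
  B4: | IN={c:+, f:+; rest ⊤} | OUT={c:+, f:+; rest ⊤}
  B5: | IN={c:+, f:+; rest ⊤} | OUT={c:+, f:+; rest ⊤}
  B6: | IN={c:+; rest ⊤} | OUT={c:+; rest ⊤}
  B7: | IN={c:+; rest ⊤} | OUT={c:+; rest ⊤}
  B8: | IN={c:+; rest ⊤} | OUT={c:+, f:+; rest ⊤}
  B9: | IN={c:+, f:+; rest ⊤} | OUT={a:+, c:+, f:+; rest ⊤}

Merge at B5: IN[B5] = OUT[B4] = {a: ⊤, b: ⊤, c: +, d: ⊤, e: ⊤, f: +}
Applying B5's transfer function to that IN value gives OUT[B5] (row B5 above).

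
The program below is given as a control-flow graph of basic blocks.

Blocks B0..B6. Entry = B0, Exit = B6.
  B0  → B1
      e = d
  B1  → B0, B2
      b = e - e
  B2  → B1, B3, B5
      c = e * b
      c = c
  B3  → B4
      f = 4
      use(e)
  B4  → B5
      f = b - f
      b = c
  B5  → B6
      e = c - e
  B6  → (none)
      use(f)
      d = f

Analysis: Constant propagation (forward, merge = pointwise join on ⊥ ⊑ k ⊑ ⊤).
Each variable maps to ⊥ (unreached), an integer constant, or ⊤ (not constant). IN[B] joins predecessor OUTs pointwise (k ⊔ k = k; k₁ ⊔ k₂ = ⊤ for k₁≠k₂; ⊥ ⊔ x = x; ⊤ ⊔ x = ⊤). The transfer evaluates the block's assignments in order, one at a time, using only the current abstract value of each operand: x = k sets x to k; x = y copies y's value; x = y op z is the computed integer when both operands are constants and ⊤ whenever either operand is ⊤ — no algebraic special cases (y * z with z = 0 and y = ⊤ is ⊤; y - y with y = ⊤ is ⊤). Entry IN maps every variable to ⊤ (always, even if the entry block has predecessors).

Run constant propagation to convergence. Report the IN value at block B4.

Converged values:
  B0:   IN=(all ⊤)   OUT=(all ⊤)
  B1:   IN=(all ⊤)   OUT=(all ⊤)
  B2:   IN=(all ⊤)   OUT=(all ⊤)
  B3:   IN=(all ⊤)   OUT={f:4; rest ⊤}
  B4:   IN={f:4; rest ⊤}   OUT=(all ⊤)
  B5:   IN=(all ⊤)   OUT=(all ⊤)
  B6:   IN=(all ⊤)   OUT=(all ⊤)

Merge at B4: IN[B4] = OUT[B3] = {a: ⊤, b: ⊤, c: ⊤, d: ⊤, e: ⊤, f: 4}

Answer: {a: ⊤, b: ⊤, c: ⊤, d: ⊤, e: ⊤, f: 4}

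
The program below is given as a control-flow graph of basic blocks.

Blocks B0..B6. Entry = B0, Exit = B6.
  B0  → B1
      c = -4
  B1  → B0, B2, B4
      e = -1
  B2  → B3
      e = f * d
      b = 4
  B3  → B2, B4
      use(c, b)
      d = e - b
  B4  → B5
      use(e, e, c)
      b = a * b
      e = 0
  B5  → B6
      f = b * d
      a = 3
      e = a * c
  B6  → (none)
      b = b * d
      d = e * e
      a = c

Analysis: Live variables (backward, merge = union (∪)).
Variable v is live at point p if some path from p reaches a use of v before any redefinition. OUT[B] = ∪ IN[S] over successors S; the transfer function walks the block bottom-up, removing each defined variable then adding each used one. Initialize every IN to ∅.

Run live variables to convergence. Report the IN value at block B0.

Answer: {a, b, d, f}

Derivation:
Converged values:
  B0: | IN={a, b, d, f} | OUT={a, b, c, d, f}
  B1: | IN={a, b, c, d, f} | OUT={a, b, c, d, e, f}
  B2: | IN={a, c, d, f} | OUT={a, b, c, e, f}
  B3: | IN={a, b, c, e, f} | OUT={a, b, c, d, e, f}
  B4: | IN={a, b, c, d, e} | OUT={b, c, d}
  B5: | IN={b, c, d} | OUT={b, c, d, e}
  B6: | IN={b, c, d, e} | OUT={}

Merge at B0: OUT[B0] = IN[B1] = {a, b, c, d, f}
Applying B0's transfer function to that OUT value gives IN[B0] (row B0 above).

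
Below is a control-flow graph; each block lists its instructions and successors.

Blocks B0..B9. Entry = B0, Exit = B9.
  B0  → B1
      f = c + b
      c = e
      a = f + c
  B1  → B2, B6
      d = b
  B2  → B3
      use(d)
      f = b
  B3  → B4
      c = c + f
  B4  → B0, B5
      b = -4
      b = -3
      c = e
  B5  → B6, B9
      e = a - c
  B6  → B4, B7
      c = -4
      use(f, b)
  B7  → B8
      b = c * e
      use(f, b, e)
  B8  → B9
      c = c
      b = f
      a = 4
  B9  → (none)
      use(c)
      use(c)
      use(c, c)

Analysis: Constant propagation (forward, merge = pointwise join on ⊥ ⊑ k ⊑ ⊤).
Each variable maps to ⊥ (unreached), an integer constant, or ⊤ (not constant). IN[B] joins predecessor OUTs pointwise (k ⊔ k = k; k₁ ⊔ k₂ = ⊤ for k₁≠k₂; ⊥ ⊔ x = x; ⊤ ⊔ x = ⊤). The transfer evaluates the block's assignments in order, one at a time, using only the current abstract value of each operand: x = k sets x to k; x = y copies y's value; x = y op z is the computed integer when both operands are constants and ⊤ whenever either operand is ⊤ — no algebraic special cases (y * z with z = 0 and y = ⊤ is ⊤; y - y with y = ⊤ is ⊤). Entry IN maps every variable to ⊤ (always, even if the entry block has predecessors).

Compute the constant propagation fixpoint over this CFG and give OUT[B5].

Answer: {a: ⊤, b: -3, c: ⊤, d: ⊤, e: ⊤, f: ⊤}

Trace:
Per-block solution:
  B0:  IN=(all ⊤)  OUT=(all ⊤)
  B1:  IN=(all ⊤)  OUT=(all ⊤)
  B2:  IN=(all ⊤)  OUT=(all ⊤)
  B3:  IN=(all ⊤)  OUT=(all ⊤)
  B4:  IN=(all ⊤)  OUT={b:-3; rest ⊤}
  B5:  IN={b:-3; rest ⊤}  OUT={b:-3; rest ⊤}
  B6:  IN=(all ⊤)  OUT={c:-4; rest ⊤}
  B7:  IN={c:-4; rest ⊤}  OUT={c:-4; rest ⊤}
  B8:  IN={c:-4; rest ⊤}  OUT={a:4, c:-4; rest ⊤}
  B9:  IN=(all ⊤)  OUT=(all ⊤)

Merge at B5: IN[B5] = OUT[B4] = {a: ⊤, b: -3, c: ⊤, d: ⊤, e: ⊤, f: ⊤}
Applying B5's transfer function to that IN value gives OUT[B5] (row B5 above).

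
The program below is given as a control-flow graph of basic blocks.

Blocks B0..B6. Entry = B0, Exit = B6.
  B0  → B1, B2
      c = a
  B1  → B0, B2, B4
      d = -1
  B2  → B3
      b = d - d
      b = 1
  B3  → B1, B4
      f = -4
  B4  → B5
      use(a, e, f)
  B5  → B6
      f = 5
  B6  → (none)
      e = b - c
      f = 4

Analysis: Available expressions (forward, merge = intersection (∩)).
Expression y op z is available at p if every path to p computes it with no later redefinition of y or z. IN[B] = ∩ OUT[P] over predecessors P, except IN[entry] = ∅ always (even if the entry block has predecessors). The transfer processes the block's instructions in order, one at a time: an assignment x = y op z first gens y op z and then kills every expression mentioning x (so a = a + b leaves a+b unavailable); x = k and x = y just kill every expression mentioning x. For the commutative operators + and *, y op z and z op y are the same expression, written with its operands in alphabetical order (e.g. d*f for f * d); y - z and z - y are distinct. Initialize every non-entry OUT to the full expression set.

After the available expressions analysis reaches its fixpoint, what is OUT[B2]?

Answer: {d-d}

Trace:
Per-block solution:
  B0:  IN={}  OUT={}
  B1:  IN={}  OUT={}
  B2:  IN={}  OUT={d-d}
  B3:  IN={d-d}  OUT={d-d}
  B4:  IN={}  OUT={}
  B5:  IN={}  OUT={}
  B6:  IN={}  OUT={b-c}

Merge at B2: IN[B2] = OUT[B0] ∩ OUT[B1] = {}
Applying B2's transfer function to that IN value gives OUT[B2] (row B2 above).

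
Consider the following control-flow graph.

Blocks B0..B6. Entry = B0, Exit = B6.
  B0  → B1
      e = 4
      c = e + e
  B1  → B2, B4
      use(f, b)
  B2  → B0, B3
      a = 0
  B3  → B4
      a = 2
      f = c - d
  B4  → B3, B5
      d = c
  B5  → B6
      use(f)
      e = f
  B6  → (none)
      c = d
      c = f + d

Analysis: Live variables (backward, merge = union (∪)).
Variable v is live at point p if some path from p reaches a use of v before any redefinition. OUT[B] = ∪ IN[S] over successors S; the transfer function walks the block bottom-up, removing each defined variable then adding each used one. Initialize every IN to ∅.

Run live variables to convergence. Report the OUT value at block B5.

Fixpoint table:
  B0:  IN={b, d, f}  OUT={b, c, d, f}
  B1:  IN={b, c, d, f}  OUT={b, c, d, f}
  B2:  IN={b, c, d, f}  OUT={b, c, d, f}
  B3:  IN={c, d}  OUT={c, f}
  B4:  IN={c, f}  OUT={c, d, f}
  B5:  IN={d, f}  OUT={d, f}
  B6:  IN={d, f}  OUT={}

Merge at B5: OUT[B5] = IN[B6] = {d, f}

Answer: {d, f}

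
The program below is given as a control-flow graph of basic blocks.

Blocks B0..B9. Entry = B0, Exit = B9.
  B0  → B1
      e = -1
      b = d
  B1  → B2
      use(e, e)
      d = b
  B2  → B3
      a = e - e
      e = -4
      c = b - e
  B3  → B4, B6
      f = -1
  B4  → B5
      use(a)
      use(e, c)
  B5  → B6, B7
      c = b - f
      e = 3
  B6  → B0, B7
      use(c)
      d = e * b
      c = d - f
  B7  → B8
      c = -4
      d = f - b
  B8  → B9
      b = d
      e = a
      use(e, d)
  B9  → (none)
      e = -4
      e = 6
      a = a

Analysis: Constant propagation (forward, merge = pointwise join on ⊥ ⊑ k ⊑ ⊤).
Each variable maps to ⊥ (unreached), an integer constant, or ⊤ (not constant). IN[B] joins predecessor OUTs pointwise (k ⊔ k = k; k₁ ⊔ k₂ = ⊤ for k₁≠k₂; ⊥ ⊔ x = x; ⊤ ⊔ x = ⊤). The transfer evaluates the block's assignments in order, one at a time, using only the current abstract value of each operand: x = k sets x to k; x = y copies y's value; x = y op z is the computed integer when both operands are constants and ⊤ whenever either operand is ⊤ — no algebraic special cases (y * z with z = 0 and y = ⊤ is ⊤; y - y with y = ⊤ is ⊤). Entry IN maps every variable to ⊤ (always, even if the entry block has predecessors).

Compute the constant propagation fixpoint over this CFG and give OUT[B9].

Answer: {a: 0, b: ⊤, c: -4, d: ⊤, e: 6, f: -1}

Derivation:
Converged values:
  B0:  IN=(all ⊤)  OUT={e:-1; rest ⊤}
  B1:  IN={e:-1; rest ⊤}  OUT={e:-1; rest ⊤}
  B2:  IN={e:-1; rest ⊤}  OUT={a:0, e:-4; rest ⊤}
  B3:  IN={a:0, e:-4; rest ⊤}  OUT={a:0, e:-4, f:-1; rest ⊤}
  B4:  IN={a:0, e:-4, f:-1; rest ⊤}  OUT={a:0, e:-4, f:-1; rest ⊤}
  B5:  IN={a:0, e:-4, f:-1; rest ⊤}  OUT={a:0, e:3, f:-1; rest ⊤}
  B6:  IN={a:0, f:-1; rest ⊤}  OUT={a:0, f:-1; rest ⊤}
  B7:  IN={a:0, f:-1; rest ⊤}  OUT={a:0, c:-4, f:-1; rest ⊤}
  B8:  IN={a:0, c:-4, f:-1; rest ⊤}  OUT={a:0, c:-4, e:0, f:-1; rest ⊤}
  B9:  IN={a:0, c:-4, e:0, f:-1; rest ⊤}  OUT={a:0, c:-4, e:6, f:-1; rest ⊤}

Merge at B9: IN[B9] = OUT[B8] = {a: 0, b: ⊤, c: -4, d: ⊤, e: 0, f: -1}
Applying B9's transfer function to that IN value gives OUT[B9] (row B9 above).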